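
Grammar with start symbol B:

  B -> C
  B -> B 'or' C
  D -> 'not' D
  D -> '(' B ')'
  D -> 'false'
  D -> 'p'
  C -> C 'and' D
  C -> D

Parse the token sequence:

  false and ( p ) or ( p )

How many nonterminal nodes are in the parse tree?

[B [B [C [C [D false]] and [D ( [B [C [D p]]] )]]] or [C [D ( [B [C [D p]]] )]]]

14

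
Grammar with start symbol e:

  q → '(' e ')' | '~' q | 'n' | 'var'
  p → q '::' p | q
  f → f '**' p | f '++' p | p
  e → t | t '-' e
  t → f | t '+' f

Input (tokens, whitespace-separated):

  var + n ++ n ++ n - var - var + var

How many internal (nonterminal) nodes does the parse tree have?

29

[e [t [t [f [p [q var]]]] + [f [f [f [p [q n]]] ++ [p [q n]]] ++ [p [q n]]]] - [e [t [f [p [q var]]]] - [e [t [t [f [p [q var]]]] + [f [p [q var]]]]]]]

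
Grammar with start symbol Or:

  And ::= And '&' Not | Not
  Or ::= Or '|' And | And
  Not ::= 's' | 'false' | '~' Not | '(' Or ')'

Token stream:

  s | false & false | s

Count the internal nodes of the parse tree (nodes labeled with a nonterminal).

[Or [Or [Or [And [Not s]]] | [And [And [Not false]] & [Not false]]] | [And [Not s]]]

11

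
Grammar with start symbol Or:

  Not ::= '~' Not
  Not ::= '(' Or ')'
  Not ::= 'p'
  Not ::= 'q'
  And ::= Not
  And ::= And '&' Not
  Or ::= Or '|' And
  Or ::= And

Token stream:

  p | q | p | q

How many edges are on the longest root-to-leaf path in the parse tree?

[Or [Or [Or [Or [And [Not p]]] | [And [Not q]]] | [And [Not p]]] | [And [Not q]]]

6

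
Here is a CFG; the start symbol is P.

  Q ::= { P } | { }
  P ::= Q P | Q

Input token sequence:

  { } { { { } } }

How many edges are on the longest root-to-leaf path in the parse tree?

[P [Q { }] [P [Q { [P [Q { [P [Q { }]] }]] }]]]

7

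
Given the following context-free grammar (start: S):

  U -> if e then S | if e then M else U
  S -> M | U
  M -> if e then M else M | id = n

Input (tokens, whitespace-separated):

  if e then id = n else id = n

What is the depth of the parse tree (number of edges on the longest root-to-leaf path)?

[S [M if e then [M id = n] else [M id = n]]]

3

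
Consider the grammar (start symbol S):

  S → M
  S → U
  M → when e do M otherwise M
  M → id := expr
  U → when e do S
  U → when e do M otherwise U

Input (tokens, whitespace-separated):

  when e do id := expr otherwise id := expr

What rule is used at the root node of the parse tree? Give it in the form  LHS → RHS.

S → M

[S [M when e do [M id := expr] otherwise [M id := expr]]]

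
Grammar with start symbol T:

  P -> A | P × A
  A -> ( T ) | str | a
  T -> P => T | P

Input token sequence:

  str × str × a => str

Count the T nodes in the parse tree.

[T [P [P [P [A str]] × [A str]] × [A a]] => [T [P [A str]]]]

2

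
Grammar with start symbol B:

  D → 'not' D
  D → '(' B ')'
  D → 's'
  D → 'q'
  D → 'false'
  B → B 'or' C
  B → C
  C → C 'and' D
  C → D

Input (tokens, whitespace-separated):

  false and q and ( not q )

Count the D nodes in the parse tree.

5

[B [C [C [C [D false]] and [D q]] and [D ( [B [C [D not [D q]]]] )]]]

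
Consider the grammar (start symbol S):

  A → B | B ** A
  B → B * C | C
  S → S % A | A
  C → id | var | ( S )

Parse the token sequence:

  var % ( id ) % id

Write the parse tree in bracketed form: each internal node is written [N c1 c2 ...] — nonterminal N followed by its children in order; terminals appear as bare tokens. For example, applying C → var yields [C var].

[S [S [S [A [B [C var]]]] % [A [B [C ( [S [A [B [C id]]]] )]]]] % [A [B [C id]]]]

S
S % A
S % A % A
A % A % A
B % A % A
C % A % A
var % A % A
var % B % A
var % C % A
var % ( S ) % A
var % ( A ) % A
var % ( B ) % A
var % ( C ) % A
var % ( id ) % A
var % ( id ) % B
var % ( id ) % C
var % ( id ) % id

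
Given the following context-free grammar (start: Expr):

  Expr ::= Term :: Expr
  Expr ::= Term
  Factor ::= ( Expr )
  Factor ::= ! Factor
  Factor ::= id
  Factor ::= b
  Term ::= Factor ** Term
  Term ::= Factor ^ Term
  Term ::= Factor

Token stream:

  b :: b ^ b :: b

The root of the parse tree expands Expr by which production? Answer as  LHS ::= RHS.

[Expr [Term [Factor b]] :: [Expr [Term [Factor b] ^ [Term [Factor b]]] :: [Expr [Term [Factor b]]]]]

Expr ::= Term :: Expr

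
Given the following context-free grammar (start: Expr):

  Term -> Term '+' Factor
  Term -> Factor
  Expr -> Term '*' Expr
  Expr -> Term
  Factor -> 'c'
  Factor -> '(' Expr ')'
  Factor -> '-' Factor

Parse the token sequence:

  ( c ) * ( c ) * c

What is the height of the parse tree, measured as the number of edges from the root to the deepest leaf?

7

[Expr [Term [Factor ( [Expr [Term [Factor c]]] )]] * [Expr [Term [Factor ( [Expr [Term [Factor c]]] )]] * [Expr [Term [Factor c]]]]]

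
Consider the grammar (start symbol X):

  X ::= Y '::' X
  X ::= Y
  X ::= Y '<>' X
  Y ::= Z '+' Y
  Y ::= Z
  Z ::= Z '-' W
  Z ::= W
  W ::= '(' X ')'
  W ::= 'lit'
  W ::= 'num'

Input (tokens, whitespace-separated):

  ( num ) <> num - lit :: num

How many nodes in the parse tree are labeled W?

[X [Y [Z [W ( [X [Y [Z [W num]]]] )]]] <> [X [Y [Z [Z [W num]] - [W lit]]] :: [X [Y [Z [W num]]]]]]

5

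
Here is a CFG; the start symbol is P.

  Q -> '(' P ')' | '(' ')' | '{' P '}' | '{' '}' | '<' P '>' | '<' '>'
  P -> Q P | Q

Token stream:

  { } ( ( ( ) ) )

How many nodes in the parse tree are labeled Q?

4

[P [Q { }] [P [Q ( [P [Q ( [P [Q ( )]] )]] )]]]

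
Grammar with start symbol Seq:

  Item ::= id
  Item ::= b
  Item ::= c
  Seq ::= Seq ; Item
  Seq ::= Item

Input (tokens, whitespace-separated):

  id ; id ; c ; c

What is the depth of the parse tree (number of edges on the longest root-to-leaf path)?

[Seq [Seq [Seq [Seq [Item id]] ; [Item id]] ; [Item c]] ; [Item c]]

5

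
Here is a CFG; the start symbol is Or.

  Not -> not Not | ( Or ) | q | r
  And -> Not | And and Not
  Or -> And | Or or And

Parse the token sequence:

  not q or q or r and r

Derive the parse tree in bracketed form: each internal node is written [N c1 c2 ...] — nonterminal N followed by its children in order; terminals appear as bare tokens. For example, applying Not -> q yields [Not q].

[Or [Or [Or [And [Not not [Not q]]]] or [And [Not q]]] or [And [And [Not r]] and [Not r]]]

Or
Or or And
Or or And or And
And or And or And
Not or And or And
not Not or And or And
not q or And or And
not q or Not or And
not q or q or And
not q or q or And and Not
not q or q or Not and Not
not q or q or r and Not
not q or q or r and r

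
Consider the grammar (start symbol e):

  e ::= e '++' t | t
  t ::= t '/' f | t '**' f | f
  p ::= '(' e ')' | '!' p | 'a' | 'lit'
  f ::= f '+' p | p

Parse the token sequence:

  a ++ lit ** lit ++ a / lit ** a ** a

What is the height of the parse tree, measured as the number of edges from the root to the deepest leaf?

7

[e [e [e [t [f [p a]]]] ++ [t [t [f [p lit]]] ** [f [p lit]]]] ++ [t [t [t [t [f [p a]]] / [f [p lit]]] ** [f [p a]]] ** [f [p a]]]]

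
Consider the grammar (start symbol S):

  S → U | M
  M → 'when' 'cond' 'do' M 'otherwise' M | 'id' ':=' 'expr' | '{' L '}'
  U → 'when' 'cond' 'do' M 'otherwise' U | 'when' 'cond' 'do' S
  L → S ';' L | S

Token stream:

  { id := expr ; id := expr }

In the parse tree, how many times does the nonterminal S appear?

3

[S [M { [L [S [M id := expr]] ; [L [S [M id := expr]]]] }]]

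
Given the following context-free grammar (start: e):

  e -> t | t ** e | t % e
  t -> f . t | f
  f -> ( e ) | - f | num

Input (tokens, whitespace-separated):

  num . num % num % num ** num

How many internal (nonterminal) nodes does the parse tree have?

[e [t [f num] . [t [f num]]] % [e [t [f num]] % [e [t [f num]] ** [e [t [f num]]]]]]

14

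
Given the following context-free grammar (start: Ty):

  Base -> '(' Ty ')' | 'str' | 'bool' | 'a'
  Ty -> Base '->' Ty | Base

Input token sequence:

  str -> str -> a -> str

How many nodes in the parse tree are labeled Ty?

4

[Ty [Base str] -> [Ty [Base str] -> [Ty [Base a] -> [Ty [Base str]]]]]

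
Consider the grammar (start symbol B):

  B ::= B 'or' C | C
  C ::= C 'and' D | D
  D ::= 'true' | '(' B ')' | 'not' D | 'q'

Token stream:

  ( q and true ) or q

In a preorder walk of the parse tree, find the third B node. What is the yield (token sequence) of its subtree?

q and true

[B [B [C [D ( [B [C [C [D q]] and [D true]]] )]]] or [C [D q]]]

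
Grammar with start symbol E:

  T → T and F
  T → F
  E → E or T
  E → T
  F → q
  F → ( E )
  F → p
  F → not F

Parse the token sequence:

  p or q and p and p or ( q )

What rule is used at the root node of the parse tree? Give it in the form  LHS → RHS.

[E [E [E [T [F p]]] or [T [T [T [F q]] and [F p]] and [F p]]] or [T [F ( [E [T [F q]]] )]]]

E → E or T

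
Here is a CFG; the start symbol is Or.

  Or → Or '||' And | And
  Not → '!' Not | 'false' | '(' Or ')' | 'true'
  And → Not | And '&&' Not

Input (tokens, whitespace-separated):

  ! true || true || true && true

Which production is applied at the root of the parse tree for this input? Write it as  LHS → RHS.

Or → Or '||' And

[Or [Or [Or [And [Not ! [Not true]]]] || [And [Not true]]] || [And [And [Not true]] && [Not true]]]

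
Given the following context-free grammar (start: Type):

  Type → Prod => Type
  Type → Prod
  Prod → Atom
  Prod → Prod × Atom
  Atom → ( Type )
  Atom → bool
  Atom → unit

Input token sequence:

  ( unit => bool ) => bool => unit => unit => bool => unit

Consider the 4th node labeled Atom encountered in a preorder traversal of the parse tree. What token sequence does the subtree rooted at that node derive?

[Type [Prod [Atom ( [Type [Prod [Atom unit]] => [Type [Prod [Atom bool]]]] )]] => [Type [Prod [Atom bool]] => [Type [Prod [Atom unit]] => [Type [Prod [Atom unit]] => [Type [Prod [Atom bool]] => [Type [Prod [Atom unit]]]]]]]]

bool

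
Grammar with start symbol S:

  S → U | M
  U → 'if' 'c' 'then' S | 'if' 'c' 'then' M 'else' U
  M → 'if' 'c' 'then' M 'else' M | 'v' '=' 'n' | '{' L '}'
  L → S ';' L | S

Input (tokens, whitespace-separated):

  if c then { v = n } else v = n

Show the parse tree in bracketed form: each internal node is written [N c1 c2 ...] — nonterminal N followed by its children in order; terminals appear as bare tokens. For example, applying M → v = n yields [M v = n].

[S [M if c then [M { [L [S [M v = n]]] }] else [M v = n]]]

S
M
if c then M else M
if c then { L } else M
if c then { S } else M
if c then { M } else M
if c then { v = n } else M
if c then { v = n } else v = n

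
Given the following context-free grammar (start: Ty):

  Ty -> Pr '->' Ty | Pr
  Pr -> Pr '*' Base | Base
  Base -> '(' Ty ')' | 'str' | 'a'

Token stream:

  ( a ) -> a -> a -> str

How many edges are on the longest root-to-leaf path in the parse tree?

[Ty [Pr [Base ( [Ty [Pr [Base a]]] )]] -> [Ty [Pr [Base a]] -> [Ty [Pr [Base a]] -> [Ty [Pr [Base str]]]]]]

6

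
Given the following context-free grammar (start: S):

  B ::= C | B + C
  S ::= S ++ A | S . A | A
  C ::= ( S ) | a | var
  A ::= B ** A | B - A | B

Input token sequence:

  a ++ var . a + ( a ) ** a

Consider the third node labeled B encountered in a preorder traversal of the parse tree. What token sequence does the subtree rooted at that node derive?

[S [S [S [A [B [C a]]]] ++ [A [B [C var]]]] . [A [B [B [C a]] + [C ( [S [A [B [C a]]]] )]] ** [A [B [C a]]]]]

a + ( a )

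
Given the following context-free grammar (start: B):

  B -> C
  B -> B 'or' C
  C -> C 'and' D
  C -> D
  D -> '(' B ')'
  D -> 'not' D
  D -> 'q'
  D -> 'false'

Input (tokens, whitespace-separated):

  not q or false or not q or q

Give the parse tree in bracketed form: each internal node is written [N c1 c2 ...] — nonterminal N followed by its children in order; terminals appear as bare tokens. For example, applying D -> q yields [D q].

B
B or C
B or C or C
B or C or C or C
C or C or C or C
D or C or C or C
not D or C or C or C
not q or C or C or C
not q or D or C or C
not q or false or C or C
not q or false or D or C
not q or false or not D or C
not q or false or not q or C
not q or false or not q or D
not q or false or not q or q

[B [B [B [B [C [D not [D q]]]] or [C [D false]]] or [C [D not [D q]]]] or [C [D q]]]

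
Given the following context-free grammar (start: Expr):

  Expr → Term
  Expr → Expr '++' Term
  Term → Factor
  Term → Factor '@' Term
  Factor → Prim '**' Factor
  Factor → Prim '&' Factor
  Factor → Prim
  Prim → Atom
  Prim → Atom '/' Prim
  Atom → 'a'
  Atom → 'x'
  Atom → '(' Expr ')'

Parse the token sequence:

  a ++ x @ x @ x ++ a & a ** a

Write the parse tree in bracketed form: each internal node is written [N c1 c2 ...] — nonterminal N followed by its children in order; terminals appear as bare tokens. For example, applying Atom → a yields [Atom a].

[Expr [Expr [Expr [Term [Factor [Prim [Atom a]]]]] ++ [Term [Factor [Prim [Atom x]]] @ [Term [Factor [Prim [Atom x]]] @ [Term [Factor [Prim [Atom x]]]]]]] ++ [Term [Factor [Prim [Atom a]] & [Factor [Prim [Atom a]] ** [Factor [Prim [Atom a]]]]]]]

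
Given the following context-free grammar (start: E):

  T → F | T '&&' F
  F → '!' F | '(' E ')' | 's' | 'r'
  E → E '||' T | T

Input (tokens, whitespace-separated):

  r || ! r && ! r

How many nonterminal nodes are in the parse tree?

[E [E [T [F r]]] || [T [T [F ! [F r]]] && [F ! [F r]]]]

10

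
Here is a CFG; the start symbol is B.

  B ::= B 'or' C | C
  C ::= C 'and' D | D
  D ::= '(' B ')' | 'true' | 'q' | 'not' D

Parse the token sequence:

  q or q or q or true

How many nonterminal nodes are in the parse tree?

[B [B [B [B [C [D q]]] or [C [D q]]] or [C [D q]]] or [C [D true]]]

12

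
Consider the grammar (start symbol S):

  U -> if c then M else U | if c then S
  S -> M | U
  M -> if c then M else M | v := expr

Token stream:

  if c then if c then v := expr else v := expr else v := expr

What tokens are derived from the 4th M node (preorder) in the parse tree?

v := expr

[S [M if c then [M if c then [M v := expr] else [M v := expr]] else [M v := expr]]]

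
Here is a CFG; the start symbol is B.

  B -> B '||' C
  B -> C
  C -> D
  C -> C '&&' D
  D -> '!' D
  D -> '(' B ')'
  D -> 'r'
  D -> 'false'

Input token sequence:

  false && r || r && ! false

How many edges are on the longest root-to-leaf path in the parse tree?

5

[B [B [C [C [D false]] && [D r]]] || [C [C [D r]] && [D ! [D false]]]]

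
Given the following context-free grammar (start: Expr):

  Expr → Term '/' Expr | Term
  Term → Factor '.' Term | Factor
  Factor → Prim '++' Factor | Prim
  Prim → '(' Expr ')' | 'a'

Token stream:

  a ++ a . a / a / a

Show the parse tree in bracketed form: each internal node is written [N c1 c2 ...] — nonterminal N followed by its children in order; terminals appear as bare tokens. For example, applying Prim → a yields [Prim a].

Expr
Term / Expr
Factor . Term / Expr
Prim ++ Factor . Term / Expr
a ++ Factor . Term / Expr
a ++ Prim . Term / Expr
a ++ a . Term / Expr
a ++ a . Factor / Expr
a ++ a . Prim / Expr
a ++ a . a / Expr
a ++ a . a / Term / Expr
a ++ a . a / Factor / Expr
a ++ a . a / Prim / Expr
a ++ a . a / a / Expr
a ++ a . a / a / Term
a ++ a . a / a / Factor
a ++ a . a / a / Prim
a ++ a . a / a / a

[Expr [Term [Factor [Prim a] ++ [Factor [Prim a]]] . [Term [Factor [Prim a]]]] / [Expr [Term [Factor [Prim a]]] / [Expr [Term [Factor [Prim a]]]]]]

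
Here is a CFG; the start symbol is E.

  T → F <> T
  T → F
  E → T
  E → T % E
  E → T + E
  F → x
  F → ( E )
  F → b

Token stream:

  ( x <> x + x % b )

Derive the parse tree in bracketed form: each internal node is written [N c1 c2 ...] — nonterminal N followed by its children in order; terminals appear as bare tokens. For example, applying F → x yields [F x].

[E [T [F ( [E [T [F x] <> [T [F x]]] + [E [T [F x]] % [E [T [F b]]]]] )]]]

E
T
F
( E )
( T + E )
( F <> T + E )
( x <> T + E )
( x <> F + E )
( x <> x + E )
( x <> x + T % E )
( x <> x + F % E )
( x <> x + x % E )
( x <> x + x % T )
( x <> x + x % F )
( x <> x + x % b )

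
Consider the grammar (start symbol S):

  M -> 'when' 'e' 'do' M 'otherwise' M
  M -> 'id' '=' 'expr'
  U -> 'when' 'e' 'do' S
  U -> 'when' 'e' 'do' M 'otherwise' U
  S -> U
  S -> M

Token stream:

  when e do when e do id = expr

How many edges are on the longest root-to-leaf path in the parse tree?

[S [U when e do [S [U when e do [S [M id = expr]]]]]]

6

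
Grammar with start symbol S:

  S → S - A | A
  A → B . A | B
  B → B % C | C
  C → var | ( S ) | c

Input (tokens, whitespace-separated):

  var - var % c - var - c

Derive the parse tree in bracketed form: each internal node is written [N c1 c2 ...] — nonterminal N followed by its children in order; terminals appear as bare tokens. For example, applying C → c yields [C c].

S
S - A
S - A - A
S - A - A - A
A - A - A - A
B - A - A - A
C - A - A - A
var - A - A - A
var - B - A - A
var - B % C - A - A
var - C % C - A - A
var - var % C - A - A
var - var % c - A - A
var - var % c - B - A
var - var % c - C - A
var - var % c - var - A
var - var % c - var - B
var - var % c - var - C
var - var % c - var - c

[S [S [S [S [A [B [C var]]]] - [A [B [B [C var]] % [C c]]]] - [A [B [C var]]]] - [A [B [C c]]]]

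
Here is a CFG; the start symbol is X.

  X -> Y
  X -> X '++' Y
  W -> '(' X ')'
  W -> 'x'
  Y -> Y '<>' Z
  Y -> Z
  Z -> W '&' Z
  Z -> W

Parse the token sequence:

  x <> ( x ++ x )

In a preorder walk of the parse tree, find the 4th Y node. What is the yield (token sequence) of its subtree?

[X [Y [Y [Z [W x]]] <> [Z [W ( [X [X [Y [Z [W x]]]] ++ [Y [Z [W x]]]] )]]]]

x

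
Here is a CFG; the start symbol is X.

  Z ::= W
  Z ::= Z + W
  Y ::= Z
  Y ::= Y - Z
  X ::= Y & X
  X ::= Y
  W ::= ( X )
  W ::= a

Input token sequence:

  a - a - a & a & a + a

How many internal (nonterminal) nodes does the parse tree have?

20

[X [Y [Y [Y [Z [W a]]] - [Z [W a]]] - [Z [W a]]] & [X [Y [Z [W a]]] & [X [Y [Z [Z [W a]] + [W a]]]]]]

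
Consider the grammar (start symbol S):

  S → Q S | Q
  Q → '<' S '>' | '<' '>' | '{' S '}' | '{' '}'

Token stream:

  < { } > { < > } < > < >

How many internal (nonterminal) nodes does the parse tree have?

[S [Q < [S [Q { }]] >] [S [Q { [S [Q < >]] }] [S [Q < >] [S [Q < >]]]]]

12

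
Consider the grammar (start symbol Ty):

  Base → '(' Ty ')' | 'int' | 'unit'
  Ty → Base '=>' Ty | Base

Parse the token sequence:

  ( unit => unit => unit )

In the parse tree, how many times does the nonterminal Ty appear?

[Ty [Base ( [Ty [Base unit] => [Ty [Base unit] => [Ty [Base unit]]]] )]]

4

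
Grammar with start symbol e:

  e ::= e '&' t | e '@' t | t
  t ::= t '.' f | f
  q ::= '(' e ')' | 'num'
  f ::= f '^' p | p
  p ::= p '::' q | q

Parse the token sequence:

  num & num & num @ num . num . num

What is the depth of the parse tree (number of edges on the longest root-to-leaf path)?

[e [e [e [e [t [f [p [q num]]]]] & [t [f [p [q num]]]]] & [t [f [p [q num]]]]] @ [t [t [t [f [p [q num]]]] . [f [p [q num]]]] . [f [p [q num]]]]]

8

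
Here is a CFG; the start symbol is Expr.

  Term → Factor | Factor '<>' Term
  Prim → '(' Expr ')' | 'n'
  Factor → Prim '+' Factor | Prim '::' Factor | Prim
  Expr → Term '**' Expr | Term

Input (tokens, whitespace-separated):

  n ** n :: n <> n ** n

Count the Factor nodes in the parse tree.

5

[Expr [Term [Factor [Prim n]]] ** [Expr [Term [Factor [Prim n] :: [Factor [Prim n]]] <> [Term [Factor [Prim n]]]] ** [Expr [Term [Factor [Prim n]]]]]]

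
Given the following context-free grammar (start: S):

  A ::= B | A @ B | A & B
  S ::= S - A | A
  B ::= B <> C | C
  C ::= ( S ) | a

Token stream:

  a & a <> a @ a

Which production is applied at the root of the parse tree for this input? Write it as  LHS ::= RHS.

[S [A [A [A [B [C a]]] & [B [B [C a]] <> [C a]]] @ [B [C a]]]]

S ::= A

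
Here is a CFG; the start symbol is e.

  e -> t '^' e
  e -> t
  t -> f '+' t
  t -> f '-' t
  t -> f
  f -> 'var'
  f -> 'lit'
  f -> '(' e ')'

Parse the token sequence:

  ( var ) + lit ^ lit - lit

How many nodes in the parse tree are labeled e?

[e [t [f ( [e [t [f var]]] )] + [t [f lit]]] ^ [e [t [f lit] - [t [f lit]]]]]

3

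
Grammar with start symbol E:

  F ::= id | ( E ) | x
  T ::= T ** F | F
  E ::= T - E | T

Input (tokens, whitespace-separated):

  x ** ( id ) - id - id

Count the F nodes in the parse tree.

[E [T [T [F x]] ** [F ( [E [T [F id]]] )]] - [E [T [F id]] - [E [T [F id]]]]]

5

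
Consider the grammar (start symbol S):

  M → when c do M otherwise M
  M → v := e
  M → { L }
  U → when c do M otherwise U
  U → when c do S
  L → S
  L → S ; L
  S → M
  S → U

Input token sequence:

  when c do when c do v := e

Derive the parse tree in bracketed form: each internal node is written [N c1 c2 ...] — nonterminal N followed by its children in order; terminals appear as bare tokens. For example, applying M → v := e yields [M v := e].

S
U
when c do S
when c do U
when c do when c do S
when c do when c do M
when c do when c do v := e

[S [U when c do [S [U when c do [S [M v := e]]]]]]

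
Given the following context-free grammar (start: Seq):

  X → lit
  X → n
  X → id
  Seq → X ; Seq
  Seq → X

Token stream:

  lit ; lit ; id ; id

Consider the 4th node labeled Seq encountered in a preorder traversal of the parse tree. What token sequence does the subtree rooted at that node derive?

[Seq [X lit] ; [Seq [X lit] ; [Seq [X id] ; [Seq [X id]]]]]

id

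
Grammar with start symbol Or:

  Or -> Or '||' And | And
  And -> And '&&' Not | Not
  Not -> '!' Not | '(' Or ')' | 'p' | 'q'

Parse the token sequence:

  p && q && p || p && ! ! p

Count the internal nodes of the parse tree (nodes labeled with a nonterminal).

[Or [Or [And [And [And [Not p]] && [Not q]] && [Not p]]] || [And [And [Not p]] && [Not ! [Not ! [Not p]]]]]

14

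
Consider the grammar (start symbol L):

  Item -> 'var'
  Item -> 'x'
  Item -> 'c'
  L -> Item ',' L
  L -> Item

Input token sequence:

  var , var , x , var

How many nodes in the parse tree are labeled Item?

[L [Item var] , [L [Item var] , [L [Item x] , [L [Item var]]]]]

4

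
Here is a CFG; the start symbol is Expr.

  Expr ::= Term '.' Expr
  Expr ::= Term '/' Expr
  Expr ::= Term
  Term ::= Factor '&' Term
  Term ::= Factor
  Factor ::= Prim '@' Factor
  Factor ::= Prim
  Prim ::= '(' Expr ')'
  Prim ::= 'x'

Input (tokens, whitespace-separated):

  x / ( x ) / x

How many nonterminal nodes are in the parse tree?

16

[Expr [Term [Factor [Prim x]]] / [Expr [Term [Factor [Prim ( [Expr [Term [Factor [Prim x]]]] )]]] / [Expr [Term [Factor [Prim x]]]]]]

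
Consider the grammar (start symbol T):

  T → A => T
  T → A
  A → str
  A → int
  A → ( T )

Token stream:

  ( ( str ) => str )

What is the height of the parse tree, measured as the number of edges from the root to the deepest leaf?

6

[T [A ( [T [A ( [T [A str]] )] => [T [A str]]] )]]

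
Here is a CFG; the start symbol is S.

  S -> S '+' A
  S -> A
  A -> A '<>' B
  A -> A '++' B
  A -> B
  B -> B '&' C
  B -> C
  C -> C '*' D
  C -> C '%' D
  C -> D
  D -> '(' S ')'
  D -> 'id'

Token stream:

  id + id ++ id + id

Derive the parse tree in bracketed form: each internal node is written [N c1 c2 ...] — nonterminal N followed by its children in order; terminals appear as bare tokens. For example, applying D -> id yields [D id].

[S [S [S [A [B [C [D id]]]]] + [A [A [B [C [D id]]]] ++ [B [C [D id]]]]] + [A [B [C [D id]]]]]

S
S + A
S + A + A
A + A + A
B + A + A
C + A + A
D + A + A
id + A + A
id + A ++ B + A
id + B ++ B + A
id + C ++ B + A
id + D ++ B + A
id + id ++ B + A
id + id ++ C + A
id + id ++ D + A
id + id ++ id + A
id + id ++ id + B
id + id ++ id + C
id + id ++ id + D
id + id ++ id + id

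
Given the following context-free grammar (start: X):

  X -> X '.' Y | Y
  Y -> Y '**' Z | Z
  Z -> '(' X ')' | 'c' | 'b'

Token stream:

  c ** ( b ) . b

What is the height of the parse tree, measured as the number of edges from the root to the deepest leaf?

[X [X [Y [Y [Z c]] ** [Z ( [X [Y [Z b]]] )]]] . [Y [Z b]]]

7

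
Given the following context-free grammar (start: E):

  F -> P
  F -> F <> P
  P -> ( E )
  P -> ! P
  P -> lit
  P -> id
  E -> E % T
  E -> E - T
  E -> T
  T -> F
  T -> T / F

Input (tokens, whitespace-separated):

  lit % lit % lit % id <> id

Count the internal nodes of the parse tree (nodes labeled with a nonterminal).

18

[E [E [E [E [T [F [P lit]]]] % [T [F [P lit]]]] % [T [F [P lit]]]] % [T [F [F [P id]] <> [P id]]]]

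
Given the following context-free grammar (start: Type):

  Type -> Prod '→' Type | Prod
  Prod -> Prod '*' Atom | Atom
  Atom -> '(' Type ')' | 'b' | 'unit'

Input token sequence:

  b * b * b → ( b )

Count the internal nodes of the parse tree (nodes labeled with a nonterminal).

13

[Type [Prod [Prod [Prod [Atom b]] * [Atom b]] * [Atom b]] → [Type [Prod [Atom ( [Type [Prod [Atom b]]] )]]]]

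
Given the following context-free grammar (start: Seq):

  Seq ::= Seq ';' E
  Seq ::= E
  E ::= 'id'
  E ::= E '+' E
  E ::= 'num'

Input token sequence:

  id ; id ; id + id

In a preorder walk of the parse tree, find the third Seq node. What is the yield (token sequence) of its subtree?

id

[Seq [Seq [Seq [E id]] ; [E id]] ; [E [E id] + [E id]]]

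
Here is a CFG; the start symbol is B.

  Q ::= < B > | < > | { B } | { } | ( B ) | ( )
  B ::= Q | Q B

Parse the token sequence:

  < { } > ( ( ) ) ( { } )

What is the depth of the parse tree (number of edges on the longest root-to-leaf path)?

6

[B [Q < [B [Q { }]] >] [B [Q ( [B [Q ( )]] )] [B [Q ( [B [Q { }]] )]]]]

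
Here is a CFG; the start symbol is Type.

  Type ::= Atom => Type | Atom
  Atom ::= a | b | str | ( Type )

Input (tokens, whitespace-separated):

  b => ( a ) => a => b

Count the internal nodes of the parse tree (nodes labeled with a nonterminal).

[Type [Atom b] => [Type [Atom ( [Type [Atom a]] )] => [Type [Atom a] => [Type [Atom b]]]]]

10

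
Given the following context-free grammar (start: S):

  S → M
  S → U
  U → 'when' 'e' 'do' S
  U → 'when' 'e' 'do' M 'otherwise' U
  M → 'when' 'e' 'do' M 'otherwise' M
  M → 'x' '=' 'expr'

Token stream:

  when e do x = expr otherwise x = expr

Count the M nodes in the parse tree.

3

[S [M when e do [M x = expr] otherwise [M x = expr]]]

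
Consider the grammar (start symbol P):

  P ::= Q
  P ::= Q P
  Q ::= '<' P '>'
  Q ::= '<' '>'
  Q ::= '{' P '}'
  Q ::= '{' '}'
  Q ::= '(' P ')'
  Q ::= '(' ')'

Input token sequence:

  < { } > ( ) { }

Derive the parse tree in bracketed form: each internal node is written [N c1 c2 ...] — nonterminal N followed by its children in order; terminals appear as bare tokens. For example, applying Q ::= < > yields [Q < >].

[P [Q < [P [Q { }]] >] [P [Q ( )] [P [Q { }]]]]

P
Q P
< P > P
< Q > P
< { } > P
< { } > Q P
< { } > ( ) P
< { } > ( ) Q
< { } > ( ) { }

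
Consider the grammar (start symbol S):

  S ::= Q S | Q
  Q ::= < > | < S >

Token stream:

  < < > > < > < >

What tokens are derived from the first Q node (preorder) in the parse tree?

< < > >

[S [Q < [S [Q < >]] >] [S [Q < >] [S [Q < >]]]]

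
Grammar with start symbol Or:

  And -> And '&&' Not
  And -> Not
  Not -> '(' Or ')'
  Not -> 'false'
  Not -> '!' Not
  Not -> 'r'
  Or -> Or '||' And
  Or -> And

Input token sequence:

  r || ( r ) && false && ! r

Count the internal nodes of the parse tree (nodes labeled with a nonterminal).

[Or [Or [And [Not r]]] || [And [And [And [Not ( [Or [And [Not r]]] )]] && [Not false]] && [Not ! [Not r]]]]

14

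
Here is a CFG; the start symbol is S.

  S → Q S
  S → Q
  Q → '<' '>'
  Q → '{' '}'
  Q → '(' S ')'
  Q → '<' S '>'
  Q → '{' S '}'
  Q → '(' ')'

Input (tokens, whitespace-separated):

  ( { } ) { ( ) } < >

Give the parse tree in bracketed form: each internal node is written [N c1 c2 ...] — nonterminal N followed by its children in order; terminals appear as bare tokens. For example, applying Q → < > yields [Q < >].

[S [Q ( [S [Q { }]] )] [S [Q { [S [Q ( )]] }] [S [Q < >]]]]

S
Q S
( S ) S
( Q ) S
( { } ) S
( { } ) Q S
( { } ) { S } S
( { } ) { Q } S
( { } ) { ( ) } S
( { } ) { ( ) } Q
( { } ) { ( ) } < >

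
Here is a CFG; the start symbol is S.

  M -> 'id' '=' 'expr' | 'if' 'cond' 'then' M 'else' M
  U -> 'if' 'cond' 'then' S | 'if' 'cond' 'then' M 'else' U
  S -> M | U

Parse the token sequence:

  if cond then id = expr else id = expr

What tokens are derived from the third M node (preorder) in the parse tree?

id = expr

[S [M if cond then [M id = expr] else [M id = expr]]]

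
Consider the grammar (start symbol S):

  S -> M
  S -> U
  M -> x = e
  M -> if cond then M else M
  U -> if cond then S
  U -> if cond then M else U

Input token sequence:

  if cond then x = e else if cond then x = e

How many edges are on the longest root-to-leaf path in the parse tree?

[S [U if cond then [M x = e] else [U if cond then [S [M x = e]]]]]

5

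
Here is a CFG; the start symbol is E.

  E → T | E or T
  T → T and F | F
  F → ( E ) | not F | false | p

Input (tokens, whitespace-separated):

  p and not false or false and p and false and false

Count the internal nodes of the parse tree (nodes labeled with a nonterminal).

15

[E [E [T [T [F p]] and [F not [F false]]]] or [T [T [T [T [F false]] and [F p]] and [F false]] and [F false]]]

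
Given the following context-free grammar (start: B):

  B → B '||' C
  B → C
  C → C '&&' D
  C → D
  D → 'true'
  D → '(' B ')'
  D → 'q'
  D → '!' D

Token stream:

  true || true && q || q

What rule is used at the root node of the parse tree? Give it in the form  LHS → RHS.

B → B '||' C

[B [B [B [C [D true]]] || [C [C [D true]] && [D q]]] || [C [D q]]]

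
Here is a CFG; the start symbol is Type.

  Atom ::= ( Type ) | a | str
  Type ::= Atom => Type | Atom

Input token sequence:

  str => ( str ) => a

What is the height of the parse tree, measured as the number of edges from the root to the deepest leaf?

[Type [Atom str] => [Type [Atom ( [Type [Atom str]] )] => [Type [Atom a]]]]

5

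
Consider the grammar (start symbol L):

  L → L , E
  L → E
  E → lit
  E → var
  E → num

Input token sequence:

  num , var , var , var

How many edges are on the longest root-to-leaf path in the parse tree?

[L [L [L [L [E num]] , [E var]] , [E var]] , [E var]]

5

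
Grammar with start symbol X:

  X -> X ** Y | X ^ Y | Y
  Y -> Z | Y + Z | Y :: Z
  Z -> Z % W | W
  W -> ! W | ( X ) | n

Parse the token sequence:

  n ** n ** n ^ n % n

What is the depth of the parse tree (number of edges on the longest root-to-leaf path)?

7

[X [X [X [X [Y [Z [W n]]]] ** [Y [Z [W n]]]] ** [Y [Z [W n]]]] ^ [Y [Z [Z [W n]] % [W n]]]]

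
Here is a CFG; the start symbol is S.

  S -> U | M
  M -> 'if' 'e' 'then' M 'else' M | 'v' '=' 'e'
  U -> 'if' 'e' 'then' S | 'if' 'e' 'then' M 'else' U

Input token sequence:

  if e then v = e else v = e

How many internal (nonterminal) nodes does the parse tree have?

[S [M if e then [M v = e] else [M v = e]]]

4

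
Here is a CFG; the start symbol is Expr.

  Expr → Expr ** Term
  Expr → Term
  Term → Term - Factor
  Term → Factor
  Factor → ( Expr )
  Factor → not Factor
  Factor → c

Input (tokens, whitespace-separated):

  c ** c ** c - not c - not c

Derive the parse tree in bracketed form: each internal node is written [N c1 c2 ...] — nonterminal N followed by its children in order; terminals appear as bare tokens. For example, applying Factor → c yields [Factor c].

Expr
Expr ** Term
Expr ** Term ** Term
Term ** Term ** Term
Factor ** Term ** Term
c ** Term ** Term
c ** Factor ** Term
c ** c ** Term
c ** c ** Term - Factor
c ** c ** Term - Factor - Factor
c ** c ** Factor - Factor - Factor
c ** c ** c - Factor - Factor
c ** c ** c - not Factor - Factor
c ** c ** c - not c - Factor
c ** c ** c - not c - not Factor
c ** c ** c - not c - not c

[Expr [Expr [Expr [Term [Factor c]]] ** [Term [Factor c]]] ** [Term [Term [Term [Factor c]] - [Factor not [Factor c]]] - [Factor not [Factor c]]]]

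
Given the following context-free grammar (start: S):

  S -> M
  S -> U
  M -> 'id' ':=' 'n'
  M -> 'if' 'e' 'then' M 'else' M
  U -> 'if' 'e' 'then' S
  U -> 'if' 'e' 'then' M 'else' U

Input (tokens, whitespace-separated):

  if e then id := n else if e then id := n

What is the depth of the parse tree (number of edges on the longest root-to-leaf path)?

[S [U if e then [M id := n] else [U if e then [S [M id := n]]]]]

5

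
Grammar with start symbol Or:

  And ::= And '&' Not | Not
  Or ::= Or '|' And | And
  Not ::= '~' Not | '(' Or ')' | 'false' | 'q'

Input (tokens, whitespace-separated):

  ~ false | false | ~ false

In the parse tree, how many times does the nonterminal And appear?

[Or [Or [Or [And [Not ~ [Not false]]]] | [And [Not false]]] | [And [Not ~ [Not false]]]]

3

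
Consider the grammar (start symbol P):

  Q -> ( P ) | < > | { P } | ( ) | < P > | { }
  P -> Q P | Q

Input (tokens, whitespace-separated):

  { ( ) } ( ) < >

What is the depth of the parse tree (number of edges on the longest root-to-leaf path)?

[P [Q { [P [Q ( )]] }] [P [Q ( )] [P [Q < >]]]]

4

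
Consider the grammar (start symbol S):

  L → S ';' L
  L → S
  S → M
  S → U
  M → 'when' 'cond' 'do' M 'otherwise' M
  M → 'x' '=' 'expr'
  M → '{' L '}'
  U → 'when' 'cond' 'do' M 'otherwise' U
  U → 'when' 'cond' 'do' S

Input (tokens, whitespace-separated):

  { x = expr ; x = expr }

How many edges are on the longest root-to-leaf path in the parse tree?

[S [M { [L [S [M x = expr]] ; [L [S [M x = expr]]]] }]]

6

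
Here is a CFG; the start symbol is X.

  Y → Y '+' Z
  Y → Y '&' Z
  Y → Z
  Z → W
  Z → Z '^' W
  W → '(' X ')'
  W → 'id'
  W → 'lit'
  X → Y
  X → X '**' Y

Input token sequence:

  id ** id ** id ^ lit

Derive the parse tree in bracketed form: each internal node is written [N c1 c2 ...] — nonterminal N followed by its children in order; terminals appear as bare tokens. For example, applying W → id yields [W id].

[X [X [X [Y [Z [W id]]]] ** [Y [Z [W id]]]] ** [Y [Z [Z [W id]] ^ [W lit]]]]

X
X ** Y
X ** Y ** Y
Y ** Y ** Y
Z ** Y ** Y
W ** Y ** Y
id ** Y ** Y
id ** Z ** Y
id ** W ** Y
id ** id ** Y
id ** id ** Z
id ** id ** Z ^ W
id ** id ** W ^ W
id ** id ** id ^ W
id ** id ** id ^ lit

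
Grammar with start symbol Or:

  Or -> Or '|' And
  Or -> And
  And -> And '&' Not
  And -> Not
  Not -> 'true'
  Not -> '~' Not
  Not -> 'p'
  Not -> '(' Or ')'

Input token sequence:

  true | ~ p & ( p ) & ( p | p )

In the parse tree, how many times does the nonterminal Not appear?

8

[Or [Or [And [Not true]]] | [And [And [And [Not ~ [Not p]]] & [Not ( [Or [And [Not p]]] )]] & [Not ( [Or [Or [And [Not p]]] | [And [Not p]]] )]]]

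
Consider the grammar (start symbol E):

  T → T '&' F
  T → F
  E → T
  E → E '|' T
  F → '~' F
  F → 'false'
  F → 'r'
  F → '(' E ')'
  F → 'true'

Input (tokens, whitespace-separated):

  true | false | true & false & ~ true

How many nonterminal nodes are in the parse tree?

14

[E [E [E [T [F true]]] | [T [F false]]] | [T [T [T [F true]] & [F false]] & [F ~ [F true]]]]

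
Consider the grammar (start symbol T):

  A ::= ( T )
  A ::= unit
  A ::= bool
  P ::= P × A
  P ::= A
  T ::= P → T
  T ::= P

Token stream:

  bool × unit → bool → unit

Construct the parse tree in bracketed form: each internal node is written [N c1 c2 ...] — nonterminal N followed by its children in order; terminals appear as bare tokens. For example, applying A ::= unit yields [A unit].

[T [P [P [A bool]] × [A unit]] → [T [P [A bool]] → [T [P [A unit]]]]]

T
P → T
P × A → T
A × A → T
bool × A → T
bool × unit → T
bool × unit → P → T
bool × unit → A → T
bool × unit → bool → T
bool × unit → bool → P
bool × unit → bool → A
bool × unit → bool → unit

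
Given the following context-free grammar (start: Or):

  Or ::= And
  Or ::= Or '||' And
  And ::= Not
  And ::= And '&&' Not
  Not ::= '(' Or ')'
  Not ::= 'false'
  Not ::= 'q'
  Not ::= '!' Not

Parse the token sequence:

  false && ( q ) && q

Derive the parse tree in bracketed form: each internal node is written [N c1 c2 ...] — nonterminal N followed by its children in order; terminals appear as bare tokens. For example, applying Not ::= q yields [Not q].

[Or [And [And [And [Not false]] && [Not ( [Or [And [Not q]]] )]] && [Not q]]]

Or
And
And && Not
And && Not && Not
Not && Not && Not
false && Not && Not
false && ( Or ) && Not
false && ( And ) && Not
false && ( Not ) && Not
false && ( q ) && Not
false && ( q ) && q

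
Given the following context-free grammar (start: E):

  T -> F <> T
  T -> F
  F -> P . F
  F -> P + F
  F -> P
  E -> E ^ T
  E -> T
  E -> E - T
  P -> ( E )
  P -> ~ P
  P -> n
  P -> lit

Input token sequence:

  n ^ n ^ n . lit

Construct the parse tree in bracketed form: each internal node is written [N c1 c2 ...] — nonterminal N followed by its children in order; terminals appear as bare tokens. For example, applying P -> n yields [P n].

[E [E [E [T [F [P n]]]] ^ [T [F [P n]]]] ^ [T [F [P n] . [F [P lit]]]]]

E
E ^ T
E ^ T ^ T
T ^ T ^ T
F ^ T ^ T
P ^ T ^ T
n ^ T ^ T
n ^ F ^ T
n ^ P ^ T
n ^ n ^ T
n ^ n ^ F
n ^ n ^ P . F
n ^ n ^ n . F
n ^ n ^ n . P
n ^ n ^ n . lit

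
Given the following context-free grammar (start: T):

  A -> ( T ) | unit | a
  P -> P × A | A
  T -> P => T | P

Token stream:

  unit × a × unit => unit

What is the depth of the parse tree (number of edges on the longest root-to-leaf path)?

[T [P [P [P [A unit]] × [A a]] × [A unit]] => [T [P [A unit]]]]

5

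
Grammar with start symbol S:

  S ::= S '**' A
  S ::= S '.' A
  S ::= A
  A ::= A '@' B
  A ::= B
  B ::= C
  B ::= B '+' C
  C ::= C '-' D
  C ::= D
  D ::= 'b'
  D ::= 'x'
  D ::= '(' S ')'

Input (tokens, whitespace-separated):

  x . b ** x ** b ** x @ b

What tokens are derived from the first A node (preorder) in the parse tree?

x

[S [S [S [S [S [A [B [C [D x]]]]] . [A [B [C [D b]]]]] ** [A [B [C [D x]]]]] ** [A [B [C [D b]]]]] ** [A [A [B [C [D x]]]] @ [B [C [D b]]]]]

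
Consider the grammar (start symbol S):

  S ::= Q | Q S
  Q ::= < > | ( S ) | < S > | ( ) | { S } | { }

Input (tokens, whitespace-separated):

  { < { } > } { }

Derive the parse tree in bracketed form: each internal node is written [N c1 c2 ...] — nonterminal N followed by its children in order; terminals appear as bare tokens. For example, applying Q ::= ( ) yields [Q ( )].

S
Q S
{ S } S
{ Q } S
{ < S > } S
{ < Q > } S
{ < { } > } S
{ < { } > } Q
{ < { } > } { }

[S [Q { [S [Q < [S [Q { }]] >]] }] [S [Q { }]]]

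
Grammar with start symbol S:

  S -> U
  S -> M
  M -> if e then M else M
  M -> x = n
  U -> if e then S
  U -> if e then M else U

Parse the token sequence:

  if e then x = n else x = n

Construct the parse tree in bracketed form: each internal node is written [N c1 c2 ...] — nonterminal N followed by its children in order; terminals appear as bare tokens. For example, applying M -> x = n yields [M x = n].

[S [M if e then [M x = n] else [M x = n]]]

S
M
if e then M else M
if e then x = n else M
if e then x = n else x = n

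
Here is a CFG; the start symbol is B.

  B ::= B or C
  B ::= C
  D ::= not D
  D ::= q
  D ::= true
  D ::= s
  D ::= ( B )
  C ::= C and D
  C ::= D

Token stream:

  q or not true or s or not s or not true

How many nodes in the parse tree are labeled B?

5

[B [B [B [B [B [C [D q]]] or [C [D not [D true]]]] or [C [D s]]] or [C [D not [D s]]]] or [C [D not [D true]]]]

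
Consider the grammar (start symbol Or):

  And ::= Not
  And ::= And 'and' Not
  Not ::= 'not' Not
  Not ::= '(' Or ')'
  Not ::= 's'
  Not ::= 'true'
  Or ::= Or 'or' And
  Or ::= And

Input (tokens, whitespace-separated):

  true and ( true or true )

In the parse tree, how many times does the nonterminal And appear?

4

[Or [And [And [Not true]] and [Not ( [Or [Or [And [Not true]]] or [And [Not true]]] )]]]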